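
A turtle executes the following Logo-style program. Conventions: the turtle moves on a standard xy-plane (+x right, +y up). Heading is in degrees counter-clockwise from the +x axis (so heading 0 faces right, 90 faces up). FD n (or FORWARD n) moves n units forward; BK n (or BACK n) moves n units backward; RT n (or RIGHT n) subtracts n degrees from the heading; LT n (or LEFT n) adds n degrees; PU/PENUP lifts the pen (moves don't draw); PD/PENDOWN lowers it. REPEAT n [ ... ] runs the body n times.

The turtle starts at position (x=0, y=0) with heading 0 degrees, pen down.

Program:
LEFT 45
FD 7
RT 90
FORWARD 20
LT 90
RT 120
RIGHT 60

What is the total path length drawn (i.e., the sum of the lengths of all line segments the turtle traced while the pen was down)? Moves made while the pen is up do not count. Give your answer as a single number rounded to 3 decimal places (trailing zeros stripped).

Executing turtle program step by step:
Start: pos=(0,0), heading=0, pen down
LT 45: heading 0 -> 45
FD 7: (0,0) -> (4.95,4.95) [heading=45, draw]
RT 90: heading 45 -> 315
FD 20: (4.95,4.95) -> (19.092,-9.192) [heading=315, draw]
LT 90: heading 315 -> 45
RT 120: heading 45 -> 285
RT 60: heading 285 -> 225
Final: pos=(19.092,-9.192), heading=225, 2 segment(s) drawn

Segment lengths:
  seg 1: (0,0) -> (4.95,4.95), length = 7
  seg 2: (4.95,4.95) -> (19.092,-9.192), length = 20
Total = 27

Answer: 27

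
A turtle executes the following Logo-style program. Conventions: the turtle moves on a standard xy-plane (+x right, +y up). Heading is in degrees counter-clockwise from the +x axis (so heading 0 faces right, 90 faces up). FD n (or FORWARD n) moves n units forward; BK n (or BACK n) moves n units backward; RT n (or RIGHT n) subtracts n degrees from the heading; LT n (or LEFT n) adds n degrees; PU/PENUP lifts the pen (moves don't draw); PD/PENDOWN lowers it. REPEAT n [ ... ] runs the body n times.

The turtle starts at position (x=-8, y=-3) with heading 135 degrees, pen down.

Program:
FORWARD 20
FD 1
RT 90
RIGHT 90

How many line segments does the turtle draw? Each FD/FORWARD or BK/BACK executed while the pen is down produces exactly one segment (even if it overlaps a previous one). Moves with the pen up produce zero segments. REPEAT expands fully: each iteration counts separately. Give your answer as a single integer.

Answer: 2

Derivation:
Executing turtle program step by step:
Start: pos=(-8,-3), heading=135, pen down
FD 20: (-8,-3) -> (-22.142,11.142) [heading=135, draw]
FD 1: (-22.142,11.142) -> (-22.849,11.849) [heading=135, draw]
RT 90: heading 135 -> 45
RT 90: heading 45 -> 315
Final: pos=(-22.849,11.849), heading=315, 2 segment(s) drawn
Segments drawn: 2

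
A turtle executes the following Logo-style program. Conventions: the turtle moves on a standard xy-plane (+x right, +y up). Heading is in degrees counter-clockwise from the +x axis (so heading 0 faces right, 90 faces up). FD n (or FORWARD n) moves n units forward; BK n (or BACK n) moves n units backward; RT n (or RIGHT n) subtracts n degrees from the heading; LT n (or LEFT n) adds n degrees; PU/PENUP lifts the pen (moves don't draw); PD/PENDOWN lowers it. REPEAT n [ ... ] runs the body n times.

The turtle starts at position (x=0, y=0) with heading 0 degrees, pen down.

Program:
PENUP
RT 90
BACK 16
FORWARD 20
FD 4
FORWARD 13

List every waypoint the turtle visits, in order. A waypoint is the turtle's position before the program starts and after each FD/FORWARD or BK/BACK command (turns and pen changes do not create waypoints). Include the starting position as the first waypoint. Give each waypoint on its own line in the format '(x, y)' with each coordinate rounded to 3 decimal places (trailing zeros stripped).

Executing turtle program step by step:
Start: pos=(0,0), heading=0, pen down
PU: pen up
RT 90: heading 0 -> 270
BK 16: (0,0) -> (0,16) [heading=270, move]
FD 20: (0,16) -> (0,-4) [heading=270, move]
FD 4: (0,-4) -> (0,-8) [heading=270, move]
FD 13: (0,-8) -> (0,-21) [heading=270, move]
Final: pos=(0,-21), heading=270, 0 segment(s) drawn
Waypoints (5 total):
(0, 0)
(0, 16)
(0, -4)
(0, -8)
(0, -21)

Answer: (0, 0)
(0, 16)
(0, -4)
(0, -8)
(0, -21)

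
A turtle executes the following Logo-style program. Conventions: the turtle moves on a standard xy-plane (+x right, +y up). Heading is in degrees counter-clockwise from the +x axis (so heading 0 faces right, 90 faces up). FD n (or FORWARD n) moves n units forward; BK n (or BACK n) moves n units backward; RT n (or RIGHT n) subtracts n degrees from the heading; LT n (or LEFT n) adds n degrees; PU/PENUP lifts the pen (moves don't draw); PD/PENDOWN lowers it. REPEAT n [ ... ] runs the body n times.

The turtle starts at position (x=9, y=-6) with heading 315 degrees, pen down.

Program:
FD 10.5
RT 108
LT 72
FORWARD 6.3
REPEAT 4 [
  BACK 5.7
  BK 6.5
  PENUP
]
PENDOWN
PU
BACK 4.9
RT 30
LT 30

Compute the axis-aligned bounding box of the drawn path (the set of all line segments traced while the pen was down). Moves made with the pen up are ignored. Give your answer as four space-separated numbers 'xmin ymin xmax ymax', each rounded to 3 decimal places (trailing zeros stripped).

Executing turtle program step by step:
Start: pos=(9,-6), heading=315, pen down
FD 10.5: (9,-6) -> (16.425,-13.425) [heading=315, draw]
RT 108: heading 315 -> 207
LT 72: heading 207 -> 279
FD 6.3: (16.425,-13.425) -> (17.41,-19.647) [heading=279, draw]
REPEAT 4 [
  -- iteration 1/4 --
  BK 5.7: (17.41,-19.647) -> (16.518,-14.017) [heading=279, draw]
  BK 6.5: (16.518,-14.017) -> (15.502,-7.597) [heading=279, draw]
  PU: pen up
  -- iteration 2/4 --
  BK 5.7: (15.502,-7.597) -> (14.61,-1.967) [heading=279, move]
  BK 6.5: (14.61,-1.967) -> (13.593,4.453) [heading=279, move]
  PU: pen up
  -- iteration 3/4 --
  BK 5.7: (13.593,4.453) -> (12.701,10.082) [heading=279, move]
  BK 6.5: (12.701,10.082) -> (11.685,16.502) [heading=279, move]
  PU: pen up
  -- iteration 4/4 --
  BK 5.7: (11.685,16.502) -> (10.793,22.132) [heading=279, move]
  BK 6.5: (10.793,22.132) -> (9.776,28.552) [heading=279, move]
  PU: pen up
]
PD: pen down
PU: pen up
BK 4.9: (9.776,28.552) -> (9.01,33.392) [heading=279, move]
RT 30: heading 279 -> 249
LT 30: heading 249 -> 279
Final: pos=(9.01,33.392), heading=279, 4 segment(s) drawn

Segment endpoints: x in {9, 15.502, 16.425, 16.518, 17.41}, y in {-19.647, -14.017, -13.425, -7.597, -6}
xmin=9, ymin=-19.647, xmax=17.41, ymax=-6

Answer: 9 -19.647 17.41 -6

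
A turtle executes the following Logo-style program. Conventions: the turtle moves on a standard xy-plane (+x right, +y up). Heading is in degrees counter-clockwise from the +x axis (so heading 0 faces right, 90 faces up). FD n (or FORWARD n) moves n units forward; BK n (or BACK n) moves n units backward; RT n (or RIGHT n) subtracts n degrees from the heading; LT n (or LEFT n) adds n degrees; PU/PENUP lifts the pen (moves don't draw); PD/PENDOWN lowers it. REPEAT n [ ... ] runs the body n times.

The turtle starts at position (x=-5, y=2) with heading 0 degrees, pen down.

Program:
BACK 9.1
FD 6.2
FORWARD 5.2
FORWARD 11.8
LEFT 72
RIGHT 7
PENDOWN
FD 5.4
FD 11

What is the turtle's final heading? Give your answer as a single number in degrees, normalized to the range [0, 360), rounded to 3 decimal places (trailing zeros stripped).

Executing turtle program step by step:
Start: pos=(-5,2), heading=0, pen down
BK 9.1: (-5,2) -> (-14.1,2) [heading=0, draw]
FD 6.2: (-14.1,2) -> (-7.9,2) [heading=0, draw]
FD 5.2: (-7.9,2) -> (-2.7,2) [heading=0, draw]
FD 11.8: (-2.7,2) -> (9.1,2) [heading=0, draw]
LT 72: heading 0 -> 72
RT 7: heading 72 -> 65
PD: pen down
FD 5.4: (9.1,2) -> (11.382,6.894) [heading=65, draw]
FD 11: (11.382,6.894) -> (16.031,16.863) [heading=65, draw]
Final: pos=(16.031,16.863), heading=65, 6 segment(s) drawn

Answer: 65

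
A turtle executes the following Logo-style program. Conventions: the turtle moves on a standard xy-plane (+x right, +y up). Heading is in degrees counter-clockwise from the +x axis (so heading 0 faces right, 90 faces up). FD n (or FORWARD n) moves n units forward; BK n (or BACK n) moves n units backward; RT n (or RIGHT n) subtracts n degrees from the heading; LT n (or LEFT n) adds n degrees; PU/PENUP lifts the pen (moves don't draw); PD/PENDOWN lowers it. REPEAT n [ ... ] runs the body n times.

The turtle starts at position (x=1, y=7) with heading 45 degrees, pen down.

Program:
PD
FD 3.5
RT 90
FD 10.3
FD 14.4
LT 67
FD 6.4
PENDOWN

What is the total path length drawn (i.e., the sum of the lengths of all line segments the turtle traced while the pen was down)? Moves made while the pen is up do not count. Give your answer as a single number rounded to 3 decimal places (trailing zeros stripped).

Executing turtle program step by step:
Start: pos=(1,7), heading=45, pen down
PD: pen down
FD 3.5: (1,7) -> (3.475,9.475) [heading=45, draw]
RT 90: heading 45 -> 315
FD 10.3: (3.475,9.475) -> (10.758,2.192) [heading=315, draw]
FD 14.4: (10.758,2.192) -> (20.94,-7.991) [heading=315, draw]
LT 67: heading 315 -> 22
FD 6.4: (20.94,-7.991) -> (26.874,-5.593) [heading=22, draw]
PD: pen down
Final: pos=(26.874,-5.593), heading=22, 4 segment(s) drawn

Segment lengths:
  seg 1: (1,7) -> (3.475,9.475), length = 3.5
  seg 2: (3.475,9.475) -> (10.758,2.192), length = 10.3
  seg 3: (10.758,2.192) -> (20.94,-7.991), length = 14.4
  seg 4: (20.94,-7.991) -> (26.874,-5.593), length = 6.4
Total = 34.6

Answer: 34.6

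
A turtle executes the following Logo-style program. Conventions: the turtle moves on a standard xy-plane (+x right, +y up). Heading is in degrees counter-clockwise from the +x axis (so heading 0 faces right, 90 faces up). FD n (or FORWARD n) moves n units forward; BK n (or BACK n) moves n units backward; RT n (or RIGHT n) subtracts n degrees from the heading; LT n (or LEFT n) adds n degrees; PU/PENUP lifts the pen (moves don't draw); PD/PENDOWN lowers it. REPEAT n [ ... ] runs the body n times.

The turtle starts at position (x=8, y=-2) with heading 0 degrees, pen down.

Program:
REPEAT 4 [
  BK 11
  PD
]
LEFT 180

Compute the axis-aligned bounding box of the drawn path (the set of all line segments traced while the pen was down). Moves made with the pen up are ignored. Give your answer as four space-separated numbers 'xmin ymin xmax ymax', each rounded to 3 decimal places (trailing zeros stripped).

Executing turtle program step by step:
Start: pos=(8,-2), heading=0, pen down
REPEAT 4 [
  -- iteration 1/4 --
  BK 11: (8,-2) -> (-3,-2) [heading=0, draw]
  PD: pen down
  -- iteration 2/4 --
  BK 11: (-3,-2) -> (-14,-2) [heading=0, draw]
  PD: pen down
  -- iteration 3/4 --
  BK 11: (-14,-2) -> (-25,-2) [heading=0, draw]
  PD: pen down
  -- iteration 4/4 --
  BK 11: (-25,-2) -> (-36,-2) [heading=0, draw]
  PD: pen down
]
LT 180: heading 0 -> 180
Final: pos=(-36,-2), heading=180, 4 segment(s) drawn

Segment endpoints: x in {-36, -25, -14, -3, 8}, y in {-2}
xmin=-36, ymin=-2, xmax=8, ymax=-2

Answer: -36 -2 8 -2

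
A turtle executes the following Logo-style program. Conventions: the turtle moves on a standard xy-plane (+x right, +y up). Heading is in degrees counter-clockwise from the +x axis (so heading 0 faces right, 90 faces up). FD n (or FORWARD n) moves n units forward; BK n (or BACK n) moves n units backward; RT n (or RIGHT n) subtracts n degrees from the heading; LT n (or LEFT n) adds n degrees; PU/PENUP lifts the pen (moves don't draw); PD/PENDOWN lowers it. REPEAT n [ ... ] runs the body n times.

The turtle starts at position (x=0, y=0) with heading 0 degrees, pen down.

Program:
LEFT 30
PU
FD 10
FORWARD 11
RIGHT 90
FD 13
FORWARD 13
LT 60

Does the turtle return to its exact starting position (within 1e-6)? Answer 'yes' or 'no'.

Answer: no

Derivation:
Executing turtle program step by step:
Start: pos=(0,0), heading=0, pen down
LT 30: heading 0 -> 30
PU: pen up
FD 10: (0,0) -> (8.66,5) [heading=30, move]
FD 11: (8.66,5) -> (18.187,10.5) [heading=30, move]
RT 90: heading 30 -> 300
FD 13: (18.187,10.5) -> (24.687,-0.758) [heading=300, move]
FD 13: (24.687,-0.758) -> (31.187,-12.017) [heading=300, move]
LT 60: heading 300 -> 0
Final: pos=(31.187,-12.017), heading=0, 0 segment(s) drawn

Start position: (0, 0)
Final position: (31.187, -12.017)
Distance = 33.422; >= 1e-6 -> NOT closed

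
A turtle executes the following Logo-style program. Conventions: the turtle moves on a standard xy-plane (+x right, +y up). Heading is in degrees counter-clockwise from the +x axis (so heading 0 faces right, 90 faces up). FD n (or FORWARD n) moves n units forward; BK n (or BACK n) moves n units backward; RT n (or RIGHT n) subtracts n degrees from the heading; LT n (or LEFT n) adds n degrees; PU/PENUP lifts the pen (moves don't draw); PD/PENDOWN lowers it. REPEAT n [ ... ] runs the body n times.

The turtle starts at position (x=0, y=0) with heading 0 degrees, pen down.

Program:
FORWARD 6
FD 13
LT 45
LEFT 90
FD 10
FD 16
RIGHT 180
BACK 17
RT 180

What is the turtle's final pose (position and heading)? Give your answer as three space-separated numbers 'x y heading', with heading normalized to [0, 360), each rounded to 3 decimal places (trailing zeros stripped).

Answer: -11.406 30.406 135

Derivation:
Executing turtle program step by step:
Start: pos=(0,0), heading=0, pen down
FD 6: (0,0) -> (6,0) [heading=0, draw]
FD 13: (6,0) -> (19,0) [heading=0, draw]
LT 45: heading 0 -> 45
LT 90: heading 45 -> 135
FD 10: (19,0) -> (11.929,7.071) [heading=135, draw]
FD 16: (11.929,7.071) -> (0.615,18.385) [heading=135, draw]
RT 180: heading 135 -> 315
BK 17: (0.615,18.385) -> (-11.406,30.406) [heading=315, draw]
RT 180: heading 315 -> 135
Final: pos=(-11.406,30.406), heading=135, 5 segment(s) drawn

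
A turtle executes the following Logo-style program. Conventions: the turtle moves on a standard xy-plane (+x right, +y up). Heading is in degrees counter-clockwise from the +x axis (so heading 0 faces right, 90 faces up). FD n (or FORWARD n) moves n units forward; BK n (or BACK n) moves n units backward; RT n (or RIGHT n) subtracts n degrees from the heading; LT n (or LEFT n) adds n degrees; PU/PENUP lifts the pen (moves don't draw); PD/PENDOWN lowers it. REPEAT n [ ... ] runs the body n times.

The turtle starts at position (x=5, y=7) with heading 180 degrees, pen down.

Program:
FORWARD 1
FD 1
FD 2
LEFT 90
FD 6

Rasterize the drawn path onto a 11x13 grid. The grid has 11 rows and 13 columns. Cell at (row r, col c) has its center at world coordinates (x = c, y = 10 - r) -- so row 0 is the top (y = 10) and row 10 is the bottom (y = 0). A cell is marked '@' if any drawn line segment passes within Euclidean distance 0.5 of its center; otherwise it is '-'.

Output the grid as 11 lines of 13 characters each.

Segment 0: (5,7) -> (4,7)
Segment 1: (4,7) -> (3,7)
Segment 2: (3,7) -> (1,7)
Segment 3: (1,7) -> (1,1)

Answer: -------------
-------------
-------------
-@@@@@-------
-@-----------
-@-----------
-@-----------
-@-----------
-@-----------
-@-----------
-------------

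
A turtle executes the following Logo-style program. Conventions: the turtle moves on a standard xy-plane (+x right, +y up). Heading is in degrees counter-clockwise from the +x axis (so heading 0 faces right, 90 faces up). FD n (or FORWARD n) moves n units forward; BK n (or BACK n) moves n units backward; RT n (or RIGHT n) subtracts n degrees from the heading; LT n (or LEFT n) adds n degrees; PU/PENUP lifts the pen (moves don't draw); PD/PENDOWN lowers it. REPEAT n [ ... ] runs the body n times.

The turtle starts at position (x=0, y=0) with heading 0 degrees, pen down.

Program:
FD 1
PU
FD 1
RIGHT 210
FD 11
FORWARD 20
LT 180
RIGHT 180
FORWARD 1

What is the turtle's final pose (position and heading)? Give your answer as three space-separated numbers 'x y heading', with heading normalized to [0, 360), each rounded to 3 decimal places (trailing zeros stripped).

Answer: -25.713 16 150

Derivation:
Executing turtle program step by step:
Start: pos=(0,0), heading=0, pen down
FD 1: (0,0) -> (1,0) [heading=0, draw]
PU: pen up
FD 1: (1,0) -> (2,0) [heading=0, move]
RT 210: heading 0 -> 150
FD 11: (2,0) -> (-7.526,5.5) [heading=150, move]
FD 20: (-7.526,5.5) -> (-24.847,15.5) [heading=150, move]
LT 180: heading 150 -> 330
RT 180: heading 330 -> 150
FD 1: (-24.847,15.5) -> (-25.713,16) [heading=150, move]
Final: pos=(-25.713,16), heading=150, 1 segment(s) drawn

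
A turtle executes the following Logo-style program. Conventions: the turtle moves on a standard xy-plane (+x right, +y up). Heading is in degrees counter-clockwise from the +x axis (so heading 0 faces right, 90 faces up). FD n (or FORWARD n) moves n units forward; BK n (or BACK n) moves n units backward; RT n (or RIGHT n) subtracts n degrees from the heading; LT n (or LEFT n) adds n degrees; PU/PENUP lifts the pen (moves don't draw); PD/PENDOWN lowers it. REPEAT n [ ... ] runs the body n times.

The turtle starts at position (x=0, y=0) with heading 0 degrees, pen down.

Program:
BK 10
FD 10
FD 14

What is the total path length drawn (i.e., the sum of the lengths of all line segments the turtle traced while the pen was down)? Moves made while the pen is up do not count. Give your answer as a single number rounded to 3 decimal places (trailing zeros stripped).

Executing turtle program step by step:
Start: pos=(0,0), heading=0, pen down
BK 10: (0,0) -> (-10,0) [heading=0, draw]
FD 10: (-10,0) -> (0,0) [heading=0, draw]
FD 14: (0,0) -> (14,0) [heading=0, draw]
Final: pos=(14,0), heading=0, 3 segment(s) drawn

Segment lengths:
  seg 1: (0,0) -> (-10,0), length = 10
  seg 2: (-10,0) -> (0,0), length = 10
  seg 3: (0,0) -> (14,0), length = 14
Total = 34

Answer: 34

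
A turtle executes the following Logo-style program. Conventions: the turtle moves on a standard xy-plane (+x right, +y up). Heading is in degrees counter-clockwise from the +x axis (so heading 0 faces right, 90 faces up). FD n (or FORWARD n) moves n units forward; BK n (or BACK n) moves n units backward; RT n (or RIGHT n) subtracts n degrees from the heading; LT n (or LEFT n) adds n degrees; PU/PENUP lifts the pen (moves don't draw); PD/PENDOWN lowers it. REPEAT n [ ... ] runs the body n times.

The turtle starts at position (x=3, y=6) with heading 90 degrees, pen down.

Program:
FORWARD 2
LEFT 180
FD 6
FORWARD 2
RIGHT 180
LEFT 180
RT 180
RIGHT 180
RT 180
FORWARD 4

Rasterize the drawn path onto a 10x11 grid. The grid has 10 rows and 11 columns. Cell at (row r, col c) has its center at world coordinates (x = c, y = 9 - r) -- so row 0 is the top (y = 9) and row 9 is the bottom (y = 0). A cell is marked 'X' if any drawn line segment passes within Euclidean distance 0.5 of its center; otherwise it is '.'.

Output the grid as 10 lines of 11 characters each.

Answer: ...........
...X.......
...X.......
...X.......
...X.......
...X.......
...X.......
...X.......
...X.......
...X.......

Derivation:
Segment 0: (3,6) -> (3,8)
Segment 1: (3,8) -> (3,2)
Segment 2: (3,2) -> (3,0)
Segment 3: (3,0) -> (3,4)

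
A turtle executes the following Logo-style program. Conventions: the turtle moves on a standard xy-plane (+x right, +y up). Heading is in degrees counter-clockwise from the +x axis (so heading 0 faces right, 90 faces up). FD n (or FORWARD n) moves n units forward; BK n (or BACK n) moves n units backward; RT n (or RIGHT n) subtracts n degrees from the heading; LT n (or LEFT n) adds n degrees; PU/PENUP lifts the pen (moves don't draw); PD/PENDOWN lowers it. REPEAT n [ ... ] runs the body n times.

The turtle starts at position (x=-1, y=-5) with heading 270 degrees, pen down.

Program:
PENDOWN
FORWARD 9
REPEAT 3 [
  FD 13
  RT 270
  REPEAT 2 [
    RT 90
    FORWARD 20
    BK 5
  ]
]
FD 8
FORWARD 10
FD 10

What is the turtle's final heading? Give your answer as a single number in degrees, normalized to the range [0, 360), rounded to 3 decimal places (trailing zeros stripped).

Executing turtle program step by step:
Start: pos=(-1,-5), heading=270, pen down
PD: pen down
FD 9: (-1,-5) -> (-1,-14) [heading=270, draw]
REPEAT 3 [
  -- iteration 1/3 --
  FD 13: (-1,-14) -> (-1,-27) [heading=270, draw]
  RT 270: heading 270 -> 0
  REPEAT 2 [
    -- iteration 1/2 --
    RT 90: heading 0 -> 270
    FD 20: (-1,-27) -> (-1,-47) [heading=270, draw]
    BK 5: (-1,-47) -> (-1,-42) [heading=270, draw]
    -- iteration 2/2 --
    RT 90: heading 270 -> 180
    FD 20: (-1,-42) -> (-21,-42) [heading=180, draw]
    BK 5: (-21,-42) -> (-16,-42) [heading=180, draw]
  ]
  -- iteration 2/3 --
  FD 13: (-16,-42) -> (-29,-42) [heading=180, draw]
  RT 270: heading 180 -> 270
  REPEAT 2 [
    -- iteration 1/2 --
    RT 90: heading 270 -> 180
    FD 20: (-29,-42) -> (-49,-42) [heading=180, draw]
    BK 5: (-49,-42) -> (-44,-42) [heading=180, draw]
    -- iteration 2/2 --
    RT 90: heading 180 -> 90
    FD 20: (-44,-42) -> (-44,-22) [heading=90, draw]
    BK 5: (-44,-22) -> (-44,-27) [heading=90, draw]
  ]
  -- iteration 3/3 --
  FD 13: (-44,-27) -> (-44,-14) [heading=90, draw]
  RT 270: heading 90 -> 180
  REPEAT 2 [
    -- iteration 1/2 --
    RT 90: heading 180 -> 90
    FD 20: (-44,-14) -> (-44,6) [heading=90, draw]
    BK 5: (-44,6) -> (-44,1) [heading=90, draw]
    -- iteration 2/2 --
    RT 90: heading 90 -> 0
    FD 20: (-44,1) -> (-24,1) [heading=0, draw]
    BK 5: (-24,1) -> (-29,1) [heading=0, draw]
  ]
]
FD 8: (-29,1) -> (-21,1) [heading=0, draw]
FD 10: (-21,1) -> (-11,1) [heading=0, draw]
FD 10: (-11,1) -> (-1,1) [heading=0, draw]
Final: pos=(-1,1), heading=0, 19 segment(s) drawn

Answer: 0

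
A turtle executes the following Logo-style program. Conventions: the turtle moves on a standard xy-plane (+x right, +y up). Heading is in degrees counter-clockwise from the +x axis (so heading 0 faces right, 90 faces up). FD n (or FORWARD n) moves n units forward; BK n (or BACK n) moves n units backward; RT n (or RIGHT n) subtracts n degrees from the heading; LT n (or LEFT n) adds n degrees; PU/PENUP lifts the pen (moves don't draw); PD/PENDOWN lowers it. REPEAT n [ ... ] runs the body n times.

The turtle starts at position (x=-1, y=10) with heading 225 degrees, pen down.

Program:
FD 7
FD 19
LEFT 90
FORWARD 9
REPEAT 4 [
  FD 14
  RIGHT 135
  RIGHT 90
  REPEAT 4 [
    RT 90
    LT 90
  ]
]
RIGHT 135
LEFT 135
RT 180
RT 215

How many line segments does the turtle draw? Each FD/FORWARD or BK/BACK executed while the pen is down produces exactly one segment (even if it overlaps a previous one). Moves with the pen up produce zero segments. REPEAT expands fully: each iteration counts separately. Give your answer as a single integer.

Answer: 7

Derivation:
Executing turtle program step by step:
Start: pos=(-1,10), heading=225, pen down
FD 7: (-1,10) -> (-5.95,5.05) [heading=225, draw]
FD 19: (-5.95,5.05) -> (-19.385,-8.385) [heading=225, draw]
LT 90: heading 225 -> 315
FD 9: (-19.385,-8.385) -> (-13.021,-14.749) [heading=315, draw]
REPEAT 4 [
  -- iteration 1/4 --
  FD 14: (-13.021,-14.749) -> (-3.121,-24.648) [heading=315, draw]
  RT 135: heading 315 -> 180
  RT 90: heading 180 -> 90
  REPEAT 4 [
    -- iteration 1/4 --
    RT 90: heading 90 -> 0
    LT 90: heading 0 -> 90
    -- iteration 2/4 --
    RT 90: heading 90 -> 0
    LT 90: heading 0 -> 90
    -- iteration 3/4 --
    RT 90: heading 90 -> 0
    LT 90: heading 0 -> 90
    -- iteration 4/4 --
    RT 90: heading 90 -> 0
    LT 90: heading 0 -> 90
  ]
  -- iteration 2/4 --
  FD 14: (-3.121,-24.648) -> (-3.121,-10.648) [heading=90, draw]
  RT 135: heading 90 -> 315
  RT 90: heading 315 -> 225
  REPEAT 4 [
    -- iteration 1/4 --
    RT 90: heading 225 -> 135
    LT 90: heading 135 -> 225
    -- iteration 2/4 --
    RT 90: heading 225 -> 135
    LT 90: heading 135 -> 225
    -- iteration 3/4 --
    RT 90: heading 225 -> 135
    LT 90: heading 135 -> 225
    -- iteration 4/4 --
    RT 90: heading 225 -> 135
    LT 90: heading 135 -> 225
  ]
  -- iteration 3/4 --
  FD 14: (-3.121,-10.648) -> (-13.021,-20.548) [heading=225, draw]
  RT 135: heading 225 -> 90
  RT 90: heading 90 -> 0
  REPEAT 4 [
    -- iteration 1/4 --
    RT 90: heading 0 -> 270
    LT 90: heading 270 -> 0
    -- iteration 2/4 --
    RT 90: heading 0 -> 270
    LT 90: heading 270 -> 0
    -- iteration 3/4 --
    RT 90: heading 0 -> 270
    LT 90: heading 270 -> 0
    -- iteration 4/4 --
    RT 90: heading 0 -> 270
    LT 90: heading 270 -> 0
  ]
  -- iteration 4/4 --
  FD 14: (-13.021,-20.548) -> (0.979,-20.548) [heading=0, draw]
  RT 135: heading 0 -> 225
  RT 90: heading 225 -> 135
  REPEAT 4 [
    -- iteration 1/4 --
    RT 90: heading 135 -> 45
    LT 90: heading 45 -> 135
    -- iteration 2/4 --
    RT 90: heading 135 -> 45
    LT 90: heading 45 -> 135
    -- iteration 3/4 --
    RT 90: heading 135 -> 45
    LT 90: heading 45 -> 135
    -- iteration 4/4 --
    RT 90: heading 135 -> 45
    LT 90: heading 45 -> 135
  ]
]
RT 135: heading 135 -> 0
LT 135: heading 0 -> 135
RT 180: heading 135 -> 315
RT 215: heading 315 -> 100
Final: pos=(0.979,-20.548), heading=100, 7 segment(s) drawn
Segments drawn: 7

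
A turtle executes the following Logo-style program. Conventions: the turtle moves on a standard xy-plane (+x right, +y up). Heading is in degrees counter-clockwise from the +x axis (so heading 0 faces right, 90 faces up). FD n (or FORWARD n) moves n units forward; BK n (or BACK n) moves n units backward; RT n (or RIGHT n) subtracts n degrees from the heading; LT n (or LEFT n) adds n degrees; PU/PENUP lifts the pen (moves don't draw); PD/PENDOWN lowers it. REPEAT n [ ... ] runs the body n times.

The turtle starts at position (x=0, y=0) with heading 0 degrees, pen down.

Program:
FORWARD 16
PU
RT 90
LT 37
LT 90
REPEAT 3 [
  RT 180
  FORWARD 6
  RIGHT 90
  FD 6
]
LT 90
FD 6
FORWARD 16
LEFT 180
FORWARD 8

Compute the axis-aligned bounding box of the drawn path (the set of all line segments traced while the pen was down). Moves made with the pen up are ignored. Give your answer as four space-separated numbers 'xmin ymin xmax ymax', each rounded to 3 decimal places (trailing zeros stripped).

Executing turtle program step by step:
Start: pos=(0,0), heading=0, pen down
FD 16: (0,0) -> (16,0) [heading=0, draw]
PU: pen up
RT 90: heading 0 -> 270
LT 37: heading 270 -> 307
LT 90: heading 307 -> 37
REPEAT 3 [
  -- iteration 1/3 --
  RT 180: heading 37 -> 217
  FD 6: (16,0) -> (11.208,-3.611) [heading=217, move]
  RT 90: heading 217 -> 127
  FD 6: (11.208,-3.611) -> (7.597,1.181) [heading=127, move]
  -- iteration 2/3 --
  RT 180: heading 127 -> 307
  FD 6: (7.597,1.181) -> (11.208,-3.611) [heading=307, move]
  RT 90: heading 307 -> 217
  FD 6: (11.208,-3.611) -> (6.416,-7.222) [heading=217, move]
  -- iteration 3/3 --
  RT 180: heading 217 -> 37
  FD 6: (6.416,-7.222) -> (11.208,-3.611) [heading=37, move]
  RT 90: heading 37 -> 307
  FD 6: (11.208,-3.611) -> (14.819,-8.403) [heading=307, move]
]
LT 90: heading 307 -> 37
FD 6: (14.819,-8.403) -> (19.611,-4.792) [heading=37, move]
FD 16: (19.611,-4.792) -> (32.389,4.837) [heading=37, move]
LT 180: heading 37 -> 217
FD 8: (32.389,4.837) -> (26,0.023) [heading=217, move]
Final: pos=(26,0.023), heading=217, 1 segment(s) drawn

Segment endpoints: x in {0, 16}, y in {0}
xmin=0, ymin=0, xmax=16, ymax=0

Answer: 0 0 16 0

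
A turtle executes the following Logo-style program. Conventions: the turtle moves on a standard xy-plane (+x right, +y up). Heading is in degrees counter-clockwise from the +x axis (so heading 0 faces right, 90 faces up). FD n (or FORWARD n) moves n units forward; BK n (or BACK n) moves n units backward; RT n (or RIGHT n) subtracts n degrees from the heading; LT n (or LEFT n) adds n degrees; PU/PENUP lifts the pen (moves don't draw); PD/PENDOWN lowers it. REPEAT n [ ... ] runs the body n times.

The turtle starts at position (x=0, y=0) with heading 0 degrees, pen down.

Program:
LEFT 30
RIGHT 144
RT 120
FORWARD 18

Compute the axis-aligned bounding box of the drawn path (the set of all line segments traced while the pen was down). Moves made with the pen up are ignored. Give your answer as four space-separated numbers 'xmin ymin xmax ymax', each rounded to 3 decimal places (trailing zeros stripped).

Executing turtle program step by step:
Start: pos=(0,0), heading=0, pen down
LT 30: heading 0 -> 30
RT 144: heading 30 -> 246
RT 120: heading 246 -> 126
FD 18: (0,0) -> (-10.58,14.562) [heading=126, draw]
Final: pos=(-10.58,14.562), heading=126, 1 segment(s) drawn

Segment endpoints: x in {-10.58, 0}, y in {0, 14.562}
xmin=-10.58, ymin=0, xmax=0, ymax=14.562

Answer: -10.58 0 0 14.562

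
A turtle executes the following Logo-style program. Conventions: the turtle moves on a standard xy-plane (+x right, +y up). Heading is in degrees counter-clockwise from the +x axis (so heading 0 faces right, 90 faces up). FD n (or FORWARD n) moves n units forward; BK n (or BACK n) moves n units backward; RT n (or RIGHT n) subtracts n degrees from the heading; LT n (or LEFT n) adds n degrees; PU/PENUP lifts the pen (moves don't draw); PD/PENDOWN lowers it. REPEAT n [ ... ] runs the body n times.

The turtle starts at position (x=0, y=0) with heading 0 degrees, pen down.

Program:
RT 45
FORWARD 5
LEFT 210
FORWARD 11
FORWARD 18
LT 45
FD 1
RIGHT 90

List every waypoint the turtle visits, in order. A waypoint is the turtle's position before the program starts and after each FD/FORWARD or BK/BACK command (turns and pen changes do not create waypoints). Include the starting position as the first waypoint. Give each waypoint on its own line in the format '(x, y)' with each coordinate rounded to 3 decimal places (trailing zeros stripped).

Answer: (0, 0)
(3.536, -3.536)
(-7.09, -0.689)
(-24.476, 3.97)
(-25.342, 3.47)

Derivation:
Executing turtle program step by step:
Start: pos=(0,0), heading=0, pen down
RT 45: heading 0 -> 315
FD 5: (0,0) -> (3.536,-3.536) [heading=315, draw]
LT 210: heading 315 -> 165
FD 11: (3.536,-3.536) -> (-7.09,-0.689) [heading=165, draw]
FD 18: (-7.09,-0.689) -> (-24.476,3.97) [heading=165, draw]
LT 45: heading 165 -> 210
FD 1: (-24.476,3.97) -> (-25.342,3.47) [heading=210, draw]
RT 90: heading 210 -> 120
Final: pos=(-25.342,3.47), heading=120, 4 segment(s) drawn
Waypoints (5 total):
(0, 0)
(3.536, -3.536)
(-7.09, -0.689)
(-24.476, 3.97)
(-25.342, 3.47)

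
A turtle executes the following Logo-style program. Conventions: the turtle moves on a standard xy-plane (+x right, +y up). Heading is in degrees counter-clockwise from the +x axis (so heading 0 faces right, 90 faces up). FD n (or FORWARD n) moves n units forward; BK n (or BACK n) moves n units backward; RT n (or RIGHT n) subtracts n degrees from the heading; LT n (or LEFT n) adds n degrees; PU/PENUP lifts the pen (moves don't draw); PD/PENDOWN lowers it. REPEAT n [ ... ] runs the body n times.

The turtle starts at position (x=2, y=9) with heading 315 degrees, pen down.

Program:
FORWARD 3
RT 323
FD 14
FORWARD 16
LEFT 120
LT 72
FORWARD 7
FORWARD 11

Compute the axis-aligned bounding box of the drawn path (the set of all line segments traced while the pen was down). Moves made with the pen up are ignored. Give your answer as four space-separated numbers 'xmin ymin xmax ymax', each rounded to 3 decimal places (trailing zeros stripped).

Executing turtle program step by step:
Start: pos=(2,9), heading=315, pen down
FD 3: (2,9) -> (4.121,6.879) [heading=315, draw]
RT 323: heading 315 -> 352
FD 14: (4.121,6.879) -> (17.985,4.93) [heading=352, draw]
FD 16: (17.985,4.93) -> (33.829,2.703) [heading=352, draw]
LT 120: heading 352 -> 112
LT 72: heading 112 -> 184
FD 7: (33.829,2.703) -> (26.846,2.215) [heading=184, draw]
FD 11: (26.846,2.215) -> (15.873,1.448) [heading=184, draw]
Final: pos=(15.873,1.448), heading=184, 5 segment(s) drawn

Segment endpoints: x in {2, 4.121, 15.873, 17.985, 26.846, 33.829}, y in {1.448, 2.215, 2.703, 4.93, 6.879, 9}
xmin=2, ymin=1.448, xmax=33.829, ymax=9

Answer: 2 1.448 33.829 9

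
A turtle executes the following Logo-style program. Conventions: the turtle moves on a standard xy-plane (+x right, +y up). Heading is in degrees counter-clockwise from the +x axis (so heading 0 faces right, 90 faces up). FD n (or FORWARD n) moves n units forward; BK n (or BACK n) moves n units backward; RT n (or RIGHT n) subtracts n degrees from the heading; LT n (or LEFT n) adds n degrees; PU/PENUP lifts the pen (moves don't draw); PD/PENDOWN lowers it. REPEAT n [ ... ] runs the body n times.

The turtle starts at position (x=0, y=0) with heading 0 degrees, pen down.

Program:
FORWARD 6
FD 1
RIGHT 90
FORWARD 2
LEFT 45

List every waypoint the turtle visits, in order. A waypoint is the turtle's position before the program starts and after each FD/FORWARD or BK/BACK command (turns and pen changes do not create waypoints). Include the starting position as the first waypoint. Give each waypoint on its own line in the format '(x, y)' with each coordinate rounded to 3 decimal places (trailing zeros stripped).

Answer: (0, 0)
(6, 0)
(7, 0)
(7, -2)

Derivation:
Executing turtle program step by step:
Start: pos=(0,0), heading=0, pen down
FD 6: (0,0) -> (6,0) [heading=0, draw]
FD 1: (6,0) -> (7,0) [heading=0, draw]
RT 90: heading 0 -> 270
FD 2: (7,0) -> (7,-2) [heading=270, draw]
LT 45: heading 270 -> 315
Final: pos=(7,-2), heading=315, 3 segment(s) drawn
Waypoints (4 total):
(0, 0)
(6, 0)
(7, 0)
(7, -2)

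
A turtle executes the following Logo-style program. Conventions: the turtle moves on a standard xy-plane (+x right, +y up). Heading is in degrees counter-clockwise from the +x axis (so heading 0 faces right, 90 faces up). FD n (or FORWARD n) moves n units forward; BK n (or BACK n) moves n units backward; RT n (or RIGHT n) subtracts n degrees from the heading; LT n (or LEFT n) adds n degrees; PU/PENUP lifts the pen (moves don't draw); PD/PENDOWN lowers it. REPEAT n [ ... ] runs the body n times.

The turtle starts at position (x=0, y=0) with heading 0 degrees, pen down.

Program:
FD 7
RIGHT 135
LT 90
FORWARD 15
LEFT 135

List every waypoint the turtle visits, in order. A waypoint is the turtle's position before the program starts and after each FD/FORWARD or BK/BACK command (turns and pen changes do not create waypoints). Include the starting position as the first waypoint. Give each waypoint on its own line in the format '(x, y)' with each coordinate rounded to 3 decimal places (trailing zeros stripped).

Answer: (0, 0)
(7, 0)
(17.607, -10.607)

Derivation:
Executing turtle program step by step:
Start: pos=(0,0), heading=0, pen down
FD 7: (0,0) -> (7,0) [heading=0, draw]
RT 135: heading 0 -> 225
LT 90: heading 225 -> 315
FD 15: (7,0) -> (17.607,-10.607) [heading=315, draw]
LT 135: heading 315 -> 90
Final: pos=(17.607,-10.607), heading=90, 2 segment(s) drawn
Waypoints (3 total):
(0, 0)
(7, 0)
(17.607, -10.607)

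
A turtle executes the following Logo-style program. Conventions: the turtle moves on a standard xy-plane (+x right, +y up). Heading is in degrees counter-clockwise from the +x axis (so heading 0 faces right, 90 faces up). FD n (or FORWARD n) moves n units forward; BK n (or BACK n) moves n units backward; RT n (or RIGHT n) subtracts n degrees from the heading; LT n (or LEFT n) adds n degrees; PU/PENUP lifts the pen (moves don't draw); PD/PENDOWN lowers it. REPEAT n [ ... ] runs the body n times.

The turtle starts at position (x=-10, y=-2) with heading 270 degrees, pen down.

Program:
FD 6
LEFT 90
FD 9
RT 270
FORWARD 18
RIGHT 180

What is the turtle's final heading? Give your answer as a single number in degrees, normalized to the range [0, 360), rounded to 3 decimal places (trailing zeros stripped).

Executing turtle program step by step:
Start: pos=(-10,-2), heading=270, pen down
FD 6: (-10,-2) -> (-10,-8) [heading=270, draw]
LT 90: heading 270 -> 0
FD 9: (-10,-8) -> (-1,-8) [heading=0, draw]
RT 270: heading 0 -> 90
FD 18: (-1,-8) -> (-1,10) [heading=90, draw]
RT 180: heading 90 -> 270
Final: pos=(-1,10), heading=270, 3 segment(s) drawn

Answer: 270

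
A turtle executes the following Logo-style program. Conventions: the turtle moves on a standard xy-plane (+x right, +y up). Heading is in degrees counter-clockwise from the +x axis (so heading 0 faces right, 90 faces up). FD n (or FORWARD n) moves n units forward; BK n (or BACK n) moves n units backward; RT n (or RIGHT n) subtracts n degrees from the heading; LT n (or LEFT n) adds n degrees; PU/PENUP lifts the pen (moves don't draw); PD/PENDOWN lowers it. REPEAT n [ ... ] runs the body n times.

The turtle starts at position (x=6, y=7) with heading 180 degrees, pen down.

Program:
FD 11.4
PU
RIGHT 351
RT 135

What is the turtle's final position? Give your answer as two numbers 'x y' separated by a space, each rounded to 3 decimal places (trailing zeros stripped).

Executing turtle program step by step:
Start: pos=(6,7), heading=180, pen down
FD 11.4: (6,7) -> (-5.4,7) [heading=180, draw]
PU: pen up
RT 351: heading 180 -> 189
RT 135: heading 189 -> 54
Final: pos=(-5.4,7), heading=54, 1 segment(s) drawn

Answer: -5.4 7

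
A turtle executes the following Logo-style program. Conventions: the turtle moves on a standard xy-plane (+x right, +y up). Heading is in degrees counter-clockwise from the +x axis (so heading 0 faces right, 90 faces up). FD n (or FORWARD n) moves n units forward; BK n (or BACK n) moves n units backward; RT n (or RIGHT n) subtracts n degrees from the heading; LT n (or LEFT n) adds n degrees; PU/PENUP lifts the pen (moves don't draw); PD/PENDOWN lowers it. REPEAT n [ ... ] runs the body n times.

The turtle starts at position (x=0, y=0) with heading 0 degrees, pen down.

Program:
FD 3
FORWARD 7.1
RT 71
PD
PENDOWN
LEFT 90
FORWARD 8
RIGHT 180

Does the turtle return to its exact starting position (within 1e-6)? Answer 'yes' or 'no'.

Executing turtle program step by step:
Start: pos=(0,0), heading=0, pen down
FD 3: (0,0) -> (3,0) [heading=0, draw]
FD 7.1: (3,0) -> (10.1,0) [heading=0, draw]
RT 71: heading 0 -> 289
PD: pen down
PD: pen down
LT 90: heading 289 -> 19
FD 8: (10.1,0) -> (17.664,2.605) [heading=19, draw]
RT 180: heading 19 -> 199
Final: pos=(17.664,2.605), heading=199, 3 segment(s) drawn

Start position: (0, 0)
Final position: (17.664, 2.605)
Distance = 17.855; >= 1e-6 -> NOT closed

Answer: no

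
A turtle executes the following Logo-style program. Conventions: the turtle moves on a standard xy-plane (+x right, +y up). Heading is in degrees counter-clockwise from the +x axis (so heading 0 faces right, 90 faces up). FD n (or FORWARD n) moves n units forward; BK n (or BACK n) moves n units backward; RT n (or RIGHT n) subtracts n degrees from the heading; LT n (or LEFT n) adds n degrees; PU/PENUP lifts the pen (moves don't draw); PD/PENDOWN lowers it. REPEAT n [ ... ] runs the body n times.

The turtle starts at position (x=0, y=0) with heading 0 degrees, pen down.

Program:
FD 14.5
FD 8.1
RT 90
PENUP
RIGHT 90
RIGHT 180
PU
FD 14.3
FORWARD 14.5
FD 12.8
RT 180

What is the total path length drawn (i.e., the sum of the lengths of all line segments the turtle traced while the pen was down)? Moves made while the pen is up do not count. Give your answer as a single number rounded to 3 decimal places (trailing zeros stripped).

Answer: 22.6

Derivation:
Executing turtle program step by step:
Start: pos=(0,0), heading=0, pen down
FD 14.5: (0,0) -> (14.5,0) [heading=0, draw]
FD 8.1: (14.5,0) -> (22.6,0) [heading=0, draw]
RT 90: heading 0 -> 270
PU: pen up
RT 90: heading 270 -> 180
RT 180: heading 180 -> 0
PU: pen up
FD 14.3: (22.6,0) -> (36.9,0) [heading=0, move]
FD 14.5: (36.9,0) -> (51.4,0) [heading=0, move]
FD 12.8: (51.4,0) -> (64.2,0) [heading=0, move]
RT 180: heading 0 -> 180
Final: pos=(64.2,0), heading=180, 2 segment(s) drawn

Segment lengths:
  seg 1: (0,0) -> (14.5,0), length = 14.5
  seg 2: (14.5,0) -> (22.6,0), length = 8.1
Total = 22.6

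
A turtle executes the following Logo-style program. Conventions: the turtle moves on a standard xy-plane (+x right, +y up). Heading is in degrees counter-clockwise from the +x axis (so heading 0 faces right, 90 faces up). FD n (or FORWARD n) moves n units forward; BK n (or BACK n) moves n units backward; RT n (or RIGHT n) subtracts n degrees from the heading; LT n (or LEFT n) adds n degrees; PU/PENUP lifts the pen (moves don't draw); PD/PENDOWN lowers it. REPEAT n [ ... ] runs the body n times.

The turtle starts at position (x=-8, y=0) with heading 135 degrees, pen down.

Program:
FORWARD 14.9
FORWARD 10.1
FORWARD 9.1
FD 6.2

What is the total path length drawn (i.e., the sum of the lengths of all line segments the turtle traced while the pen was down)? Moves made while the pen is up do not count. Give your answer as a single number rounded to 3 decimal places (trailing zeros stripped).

Executing turtle program step by step:
Start: pos=(-8,0), heading=135, pen down
FD 14.9: (-8,0) -> (-18.536,10.536) [heading=135, draw]
FD 10.1: (-18.536,10.536) -> (-25.678,17.678) [heading=135, draw]
FD 9.1: (-25.678,17.678) -> (-32.112,24.112) [heading=135, draw]
FD 6.2: (-32.112,24.112) -> (-36.496,28.496) [heading=135, draw]
Final: pos=(-36.496,28.496), heading=135, 4 segment(s) drawn

Segment lengths:
  seg 1: (-8,0) -> (-18.536,10.536), length = 14.9
  seg 2: (-18.536,10.536) -> (-25.678,17.678), length = 10.1
  seg 3: (-25.678,17.678) -> (-32.112,24.112), length = 9.1
  seg 4: (-32.112,24.112) -> (-36.496,28.496), length = 6.2
Total = 40.3

Answer: 40.3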